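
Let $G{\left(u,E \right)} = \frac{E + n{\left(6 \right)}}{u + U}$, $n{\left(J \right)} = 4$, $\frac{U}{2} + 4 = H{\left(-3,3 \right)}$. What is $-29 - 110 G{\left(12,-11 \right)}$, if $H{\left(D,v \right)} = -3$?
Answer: $-414$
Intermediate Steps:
$U = -14$ ($U = -8 + 2 \left(-3\right) = -8 - 6 = -14$)
$G{\left(u,E \right)} = \frac{4 + E}{-14 + u}$ ($G{\left(u,E \right)} = \frac{E + 4}{u - 14} = \frac{4 + E}{-14 + u}$)
$-29 - 110 G{\left(12,-11 \right)} = -29 - 110 \frac{4 - 11}{-14 + 12} = -29 - 110 \frac{1}{-2} \left(-7\right) = -29 - 110 \left(\left(- \frac{1}{2}\right) \left(-7\right)\right) = -29 - 385 = -414$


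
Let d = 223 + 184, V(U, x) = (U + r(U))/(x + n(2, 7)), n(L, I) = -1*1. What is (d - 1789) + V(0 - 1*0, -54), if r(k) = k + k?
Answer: -1382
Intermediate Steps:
n(L, I) = -1
r(k) = 2*k
V(U, x) = 3*U/(-1 + x) (V(U, x) = (U + 2*U)/(x - 1) = (3*U)/(-1 + x) = 3*U/(-1 + x))
d = 407
(d - 1789) + V(0 - 1*0, -54) = (407 - 1789) + 3*(0 - 1*0)/(-1 - 54) = -1382 + 3*(0 + 0)/(-55) = -1382 + 3*0*(-1/55) = -1382 + 0 = -1382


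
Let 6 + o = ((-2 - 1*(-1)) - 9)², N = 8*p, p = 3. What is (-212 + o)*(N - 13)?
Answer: -1298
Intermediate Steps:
N = 24 (N = 8*3 = 24)
o = 94 (o = -6 + ((-2 - 1*(-1)) - 9)² = -6 + ((-2 + 1) - 9)² = -6 + (-1 - 9)² = -6 + (-10)² = -6 + 100 = 94)
(-212 + o)*(N - 13) = (-212 + 94)*(24 - 13) = -118*11 = -1298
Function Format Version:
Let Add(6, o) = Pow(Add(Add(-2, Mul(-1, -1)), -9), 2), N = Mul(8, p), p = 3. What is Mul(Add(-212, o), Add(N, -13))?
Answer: -1298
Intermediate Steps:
N = 24 (N = Mul(8, 3) = 24)
o = 94 (o = Add(-6, Pow(Add(Add(-2, Mul(-1, -1)), -9), 2)) = Add(-6, Pow(Add(Add(-2, 1), -9), 2)) = Add(-6, Pow(Add(-1, -9), 2)) = Add(-6, Pow(-10, 2)) = Add(-6, 100) = 94)
Mul(Add(-212, o), Add(N, -13)) = Mul(Add(-212, 94), Add(24, -13)) = Mul(-118, 11) = -1298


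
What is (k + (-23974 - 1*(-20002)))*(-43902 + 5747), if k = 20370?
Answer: -625665690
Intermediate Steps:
(k + (-23974 - 1*(-20002)))*(-43902 + 5747) = (20370 + (-23974 - 1*(-20002)))*(-43902 + 5747) = (20370 + (-23974 + 20002))*(-38155) = (20370 - 3972)*(-38155) = 16398*(-38155) = -625665690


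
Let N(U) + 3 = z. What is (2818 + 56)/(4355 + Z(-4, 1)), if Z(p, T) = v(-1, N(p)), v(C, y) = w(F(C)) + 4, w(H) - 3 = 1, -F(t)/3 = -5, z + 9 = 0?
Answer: 2874/4363 ≈ 0.65872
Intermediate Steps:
z = -9 (z = -9 + 0 = -9)
F(t) = 15 (F(t) = -3*(-5) = 15)
N(U) = -12 (N(U) = -3 - 9 = -12)
w(H) = 4 (w(H) = 3 + 1 = 4)
v(C, y) = 8 (v(C, y) = 4 + 4 = 8)
Z(p, T) = 8
(2818 + 56)/(4355 + Z(-4, 1)) = (2818 + 56)/(4355 + 8) = 2874/4363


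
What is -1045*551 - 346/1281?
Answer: -737593741/1281 ≈ -5.7580e+5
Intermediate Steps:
-1045*551 - 346/1281 = -575795 - 346*1/1281 = -575795 - 346/1281 = -737593741/1281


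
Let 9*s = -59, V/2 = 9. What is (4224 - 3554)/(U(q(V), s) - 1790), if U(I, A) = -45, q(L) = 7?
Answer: -134/367 ≈ -0.36512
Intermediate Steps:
V = 18 (V = 2*9 = 18)
s = -59/9 (s = (⅑)*(-59) = -59/9 ≈ -6.5556)
(4224 - 3554)/(U(q(V), s) - 1790) = (4224 - 3554)/(-45 - 1790) = 670/(-1835) = 670*(-1/1835) = -134/367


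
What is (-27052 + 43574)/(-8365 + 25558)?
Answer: 1502/1563 ≈ 0.96097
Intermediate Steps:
(-27052 + 43574)/(-8365 + 25558) = 16522/17193 = 16522*(1/17193) = 1502/1563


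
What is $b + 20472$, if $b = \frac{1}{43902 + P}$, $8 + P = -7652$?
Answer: $\frac{741946225}{36242} \approx 20472.0$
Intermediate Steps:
$P = -7660$ ($P = -8 - 7652 = -7660$)
$b = \frac{1}{36242}$ ($b = \frac{1}{43902 - 7660} = \frac{1}{36242} \approx 2.7592 \cdot 10^{-5}$)
$b + 20472 = \frac{1}{36242} + 20472 = \frac{741946225}{36242}$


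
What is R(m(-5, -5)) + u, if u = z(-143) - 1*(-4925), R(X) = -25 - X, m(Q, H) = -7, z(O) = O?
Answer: 4764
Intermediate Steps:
u = 4782 (u = -143 - 1*(-4925) = -143 + 4925 = 4782)
R(m(-5, -5)) + u = (-25 - 1*(-7)) + 4782 = (-25 + 7) + 4782 = -18 + 4782 = 4764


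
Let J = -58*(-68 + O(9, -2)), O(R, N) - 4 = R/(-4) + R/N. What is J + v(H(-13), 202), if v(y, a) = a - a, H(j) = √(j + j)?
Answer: 8207/2 ≈ 4103.5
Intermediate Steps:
O(R, N) = 4 - R/4 + R/N (O(R, N) = 4 + (R/(-4) + R/N) = 4 + (R*(-¼) + R/N) = 4 + (-R/4 + R/N) = 4 - R/4 + R/N)
H(j) = √2*√j (H(j) = √(2*j) = √2*√j)
v(y, a) = 0
J = 8207/2 (J = -58*(-68 + (4 - ¼*9 + 9/(-2))) = -58*(-68 + (4 - 9/4 + 9*(-½))) = -58*(-68 + (4 - 9/4 - 9/2)) = -58*(-68 - 11/4) = -58*(-283/4) = 8207/2 ≈ 4103.5)
J + v(H(-13), 202) = 8207/2 + 0 = 8207/2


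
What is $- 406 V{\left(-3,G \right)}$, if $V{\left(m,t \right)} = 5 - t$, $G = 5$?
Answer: $0$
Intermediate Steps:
$- 406 V{\left(-3,G \right)} = - 406 \left(5 - 5\right) = \left(-406\right) 0 = 0$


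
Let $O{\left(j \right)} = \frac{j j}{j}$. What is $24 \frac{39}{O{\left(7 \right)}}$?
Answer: $\frac{936}{7} \approx 133.71$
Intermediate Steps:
$O{\left(j \right)} = j$ ($O{\left(j \right)} = \frac{j^{2}}{j} = j$)
$24 \frac{39}{O{\left(7 \right)}} = 24 \cdot \frac{39}{7} = \frac{936}{7}$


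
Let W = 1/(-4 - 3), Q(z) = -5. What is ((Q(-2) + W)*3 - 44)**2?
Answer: 173056/49 ≈ 3531.8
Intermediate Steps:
W = -1/7 (W = 1/(-7) = -1/7 ≈ -0.14286)
((Q(-2) + W)*3 - 44)**2 = ((-5 - 1/7)*3 - 44)**2 = (-36/7*3 - 44)**2 = (-108/7 - 44)**2 = (-416/7)**2 = 173056/49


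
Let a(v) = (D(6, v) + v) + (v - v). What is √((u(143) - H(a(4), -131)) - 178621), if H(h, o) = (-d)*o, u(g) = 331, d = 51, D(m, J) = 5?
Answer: I*√184971 ≈ 430.08*I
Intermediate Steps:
a(v) = 5 + v (a(v) = (5 + v) + (v - v) = (5 + v) + 0 = 5 + v)
H(h, o) = -51*o (H(h, o) = (-1*51)*o = -51*o)
√((u(143) - H(a(4), -131)) - 178621) = √((331 - (-51)*(-131)) - 178621) = √((331 - 1*6681) - 178621) = √((331 - 6681) - 178621) = √(-6350 - 178621) = √(-184971) = I*√184971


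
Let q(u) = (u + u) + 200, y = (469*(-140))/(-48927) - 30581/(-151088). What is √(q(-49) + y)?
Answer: √353641946057931916959/1848070644 ≈ 10.176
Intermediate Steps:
y = 11416674667/7392282576 (y = -65660*(-1/48927) - 30581*(-1/151088) = 65660/48927 + 30581/151088 = 11416674667/7392282576 ≈ 1.5444)
q(u) = 200 + 2*u (q(u) = 2*u + 200 = 200 + 2*u)
√(q(-49) + y) = √((200 + 2*(-49)) + 11416674667/7392282576) = √((200 - 98) + 11416674667/7392282576) = √(102 + 11416674667/7392282576) = √(765429497419/7392282576) = √353641946057931916959/1848070644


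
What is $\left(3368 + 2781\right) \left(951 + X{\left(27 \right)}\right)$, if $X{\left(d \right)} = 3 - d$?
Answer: $5700123$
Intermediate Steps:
$\left(3368 + 2781\right) \left(951 + X{\left(27 \right)}\right) = \left(3368 + 2781\right) \left(951 + \left(3 - 27\right)\right) = 6149 \left(951 + \left(3 - 27\right)\right) = 6149 \left(951 - 24\right) = 6149 \cdot 927 = 5700123$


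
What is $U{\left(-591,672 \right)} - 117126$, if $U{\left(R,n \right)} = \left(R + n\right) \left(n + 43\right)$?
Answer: $-59211$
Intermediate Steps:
$U{\left(R,n \right)} = \left(43 + n\right) \left(R + n\right)$ ($U{\left(R,n \right)} = \left(R + n\right) \left(43 + n\right) = \left(43 + n\right) \left(R + n\right)$)
$U{\left(-591,672 \right)} - 117126 = \left(672^{2} + 43 \left(-591\right) + 43 \cdot 672 - 397152\right) - 117126 = \left(451584 - 25413 + 28896 - 397152\right) - 117126 = 57915 - 117126 = -59211$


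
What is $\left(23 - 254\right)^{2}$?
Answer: $53361$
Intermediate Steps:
$\left(23 - 254\right)^{2} = \left(-231\right)^{2} = 53361$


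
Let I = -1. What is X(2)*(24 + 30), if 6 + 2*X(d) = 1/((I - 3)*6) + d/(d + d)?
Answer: -1197/8 ≈ -149.63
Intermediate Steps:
X(d) = -133/48 (X(d) = -3 + (1/(-1 - 3*6) + d/(d + d))/2 = -3 + ((⅙)/(-4) + d/((2*d)))/2 = -3 + (-¼*⅙ + d*(1/(2*d)))/2 = -3 + (-1/24 + ½)/2 = -3 + (½)*(11/24) = -3 + 11/48 = -133/48)
X(2)*(24 + 30) = -133*(24 + 30)/48 = -133/48*54 = -1197/8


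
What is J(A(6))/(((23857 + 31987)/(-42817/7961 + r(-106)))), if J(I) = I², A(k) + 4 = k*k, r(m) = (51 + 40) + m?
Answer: -41531392/111143521 ≈ -0.37367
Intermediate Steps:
r(m) = 91 + m
A(k) = -4 + k² (A(k) = -4 + k*k = -4 + k²)
J(A(6))/(((23857 + 31987)/(-42817/7961 + r(-106)))) = (-4 + 6²)²/(((23857 + 31987)/(-42817/7961 + (91 - 106)))) = (-4 + 36)²/((55844/(-42817*1/7961 - 15))) = 32²/((55844/(-42817/7961 - 15))) = 1024/((55844/(-162232/7961))) = 1024/((55844*(-7961/162232))) = 1024/(-111143521/40558) = 1024*(-40558/111143521) = -41531392/111143521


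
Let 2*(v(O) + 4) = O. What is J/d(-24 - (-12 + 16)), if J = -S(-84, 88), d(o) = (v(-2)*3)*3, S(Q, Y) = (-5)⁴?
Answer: 125/9 ≈ 13.889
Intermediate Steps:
v(O) = -4 + O/2
S(Q, Y) = 625
d(o) = -45 (d(o) = ((-4 + (½)*(-2))*3)*3 = ((-4 - 1)*3)*3 = -5*3*3 = -15*3 = -45)
J = -625 (J = -1*625 = -625)
J/d(-24 - (-12 + 16)) = -625/(-45) = -625*(-1/45) = 125/9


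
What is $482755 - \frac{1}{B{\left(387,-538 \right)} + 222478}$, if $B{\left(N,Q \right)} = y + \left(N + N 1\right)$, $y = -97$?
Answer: $\frac{107729192024}{223155} \approx 4.8276 \cdot 10^{5}$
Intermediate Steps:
$B{\left(N,Q \right)} = -97 + 2 N$ ($B{\left(N,Q \right)} = -97 + \left(N + N 1\right) = -97 + \left(N + N\right) = -97 + 2 N$)
$482755 - \frac{1}{B{\left(387,-538 \right)} + 222478} = 482755 - \frac{1}{\left(-97 + 2 \cdot 387\right) + 222478} = 482755 - \frac{1}{\left(-97 + 774\right) + 222478} = 482755 - \frac{1}{677 + 222478} = 482755 - \frac{1}{223155} = \frac{107729192024}{223155}$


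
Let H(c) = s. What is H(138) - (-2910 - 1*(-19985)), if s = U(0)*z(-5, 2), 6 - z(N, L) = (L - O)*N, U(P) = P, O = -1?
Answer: -17075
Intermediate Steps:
z(N, L) = 6 - N*(1 + L) (z(N, L) = 6 - (L - 1*(-1))*N = 6 - (L + 1)*N = 6 - (1 + L)*N = 6 - N*(1 + L))
s = 0 (s = 0*(6 - 1*(-5) - 1*2*(-5)) = 0*(6 + 5 + 10) = 0*21 = 0)
H(c) = 0
H(138) - (-2910 - 1*(-19985)) = 0 - (-2910 - 1*(-19985)) = 0 - (-2910 + 19985) = 0 - 1*17075 = 0 - 17075 = -17075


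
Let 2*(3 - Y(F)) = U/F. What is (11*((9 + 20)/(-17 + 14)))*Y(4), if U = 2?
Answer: -3509/12 ≈ -292.42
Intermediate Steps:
Y(F) = 3 - 1/F
(11*((9 + 20)/(-17 + 14)))*Y(4) = (11*((9 + 20)/(-17 + 14)))*(3 - 1/4) = (11*(29/(-3)))*(3 - 1*¼) = (11*(29*(-⅓)))*(3 - ¼) = (11*(-29/3))*(11/4) = -319/3*11/4 = -3509/12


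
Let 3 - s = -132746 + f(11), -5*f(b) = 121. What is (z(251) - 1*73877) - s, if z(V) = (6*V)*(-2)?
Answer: -1048311/5 ≈ -2.0966e+5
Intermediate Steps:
f(b) = -121/5 (f(b) = -⅕*121 = -121/5)
z(V) = -12*V
s = 663866/5 (s = 3 - (-132746 - 121/5) = 3 - 1*(-663851/5) = 3 + 663851/5 = 663866/5 ≈ 1.3277e+5)
(z(251) - 1*73877) - s = (-12*251 - 1*73877) - 1*663866/5 = (-3012 - 73877) - 663866/5 = -76889 - 663866/5 = -1048311/5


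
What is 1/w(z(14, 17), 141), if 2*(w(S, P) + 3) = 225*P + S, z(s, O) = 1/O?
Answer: 17/269612 ≈ 6.3054e-5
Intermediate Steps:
w(S, P) = -3 + S/2 + 225*P/2 (w(S, P) = -3 + (225*P + S)/2 = -3 + (S + 225*P)/2 = -3 + (S/2 + 225*P/2) = -3 + S/2 + 225*P/2)
1/w(z(14, 17), 141) = 1/(-3 + (1/2)/17 + (225/2)*141) = 1/(-3 + (1/2)*(1/17) + 31725/2) = 1/(-3 + 1/34 + 31725/2) = 1/(269612/17) = 17/269612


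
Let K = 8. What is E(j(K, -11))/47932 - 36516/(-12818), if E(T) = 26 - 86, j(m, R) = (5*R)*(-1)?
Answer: 12864087/4517591 ≈ 2.8476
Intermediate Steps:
j(m, R) = -5*R
E(T) = -60
E(j(K, -11))/47932 - 36516/(-12818) = -60/47932 - 36516/(-12818) = -60*1/47932 - 36516*(-1/12818) = -15/11983 + 1074/377 = 12864087/4517591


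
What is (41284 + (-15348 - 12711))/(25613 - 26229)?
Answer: -13225/616 ≈ -21.469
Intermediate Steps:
(41284 + (-15348 - 12711))/(25613 - 26229) = (41284 - 28059)/(-616) = 13225*(-1/616) = -13225/616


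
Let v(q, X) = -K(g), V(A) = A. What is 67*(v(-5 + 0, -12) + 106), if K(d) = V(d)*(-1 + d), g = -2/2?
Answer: 6968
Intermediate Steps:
g = -1 (g = -2*½ = -1)
K(d) = d*(-1 + d)
v(q, X) = -2 (v(q, X) = -(-1)*(-1 - 1) = -(-1)*(-2) = -1*2 = -2)
67*(v(-5 + 0, -12) + 106) = 67*(-2 + 106) = 67*104 = 6968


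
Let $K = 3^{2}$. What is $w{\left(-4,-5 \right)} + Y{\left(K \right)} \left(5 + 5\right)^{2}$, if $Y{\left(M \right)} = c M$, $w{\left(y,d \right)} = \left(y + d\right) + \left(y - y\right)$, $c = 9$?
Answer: $8091$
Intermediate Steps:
$w{\left(y,d \right)} = d + y$ ($w{\left(y,d \right)} = \left(d + y\right) + 0 = d + y$)
$K = 9$
$Y{\left(M \right)} = 9 M$
$w{\left(-4,-5 \right)} + Y{\left(K \right)} \left(5 + 5\right)^{2} = \left(-5 - 4\right) + 9 \cdot 9 \left(5 + 5\right)^{2} = -9 + 81 \cdot 10^{2} = -9 + 81 \cdot 100 = -9 + 8100 = 8091$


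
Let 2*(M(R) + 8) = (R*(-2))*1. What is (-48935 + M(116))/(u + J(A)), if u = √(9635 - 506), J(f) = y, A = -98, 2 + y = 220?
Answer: -10694862/38395 + 49059*√9129/38395 ≈ -156.47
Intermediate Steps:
y = 218 (y = -2 + 220 = 218)
J(f) = 218
M(R) = -8 - R (M(R) = -8 + ((R*(-2))*1)/2 = -8 + (-2*R*1)/2 = -8 + (-2*R)/2 = -8 - R)
u = √9129 ≈ 95.546
(-48935 + M(116))/(u + J(A)) = (-48935 + (-8 - 1*116))/(√9129 + 218) = (-48935 + (-8 - 116))/(218 + √9129) = (-48935 - 124)/(218 + √9129) = -49059/(218 + √9129)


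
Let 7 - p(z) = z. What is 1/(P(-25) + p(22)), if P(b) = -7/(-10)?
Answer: -10/143 ≈ -0.069930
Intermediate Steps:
p(z) = 7 - z
P(b) = 7/10 (P(b) = -7*(-1/10) = 7/10)
1/(P(-25) + p(22)) = 1/(7/10 + (7 - 1*22)) = 1/(7/10 + (7 - 22)) = 1/(7/10 - 15) = 1/(-143/10) = -10/143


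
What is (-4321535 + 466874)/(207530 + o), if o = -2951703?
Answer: 3854661/2744173 ≈ 1.4047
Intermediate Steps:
(-4321535 + 466874)/(207530 + o) = (-4321535 + 466874)/(207530 - 2951703) = -3854661/(-2744173) = -3854661*(-1/2744173) = 3854661/2744173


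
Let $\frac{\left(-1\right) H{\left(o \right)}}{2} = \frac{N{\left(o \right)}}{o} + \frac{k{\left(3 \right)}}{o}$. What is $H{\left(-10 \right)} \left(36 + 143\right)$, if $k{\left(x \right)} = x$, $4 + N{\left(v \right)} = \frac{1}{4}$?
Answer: $- \frac{537}{20} \approx -26.85$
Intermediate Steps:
$N{\left(v \right)} = - \frac{15}{4}$ ($N{\left(v \right)} = -4 + \frac{1}{4} = - \frac{15}{4}$)
$H{\left(o \right)} = \frac{3}{2 o}$ ($H{\left(o \right)} = - 2 \left(- \frac{15}{4 o} + \frac{3}{o}\right) = - 2 \left(- \frac{3}{4 o}\right) = \frac{3}{2 o}$)
$H{\left(-10 \right)} \left(36 + 143\right) = \frac{3}{2 \left(-10\right)} \left(36 + 143\right) = \frac{3}{2} \left(- \frac{1}{10}\right) 179 = \left(- \frac{3}{20}\right) 179 = - \frac{537}{20}$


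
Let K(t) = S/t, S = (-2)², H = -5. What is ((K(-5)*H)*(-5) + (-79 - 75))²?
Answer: 30276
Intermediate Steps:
S = 4
K(t) = 4/t
((K(-5)*H)*(-5) + (-79 - 75))² = (((4/(-5))*(-5))*(-5) + (-79 - 75))² = (((4*(-⅕))*(-5))*(-5) - 154)² = (-⅘*(-5)*(-5) - 154)² = (4*(-5) - 154)² = (-20 - 154)² = (-174)² = 30276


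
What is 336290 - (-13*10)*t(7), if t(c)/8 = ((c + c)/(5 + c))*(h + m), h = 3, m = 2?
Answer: 1027070/3 ≈ 3.4236e+5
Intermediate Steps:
t(c) = 80*c/(5 + c) (t(c) = 8*(((c + c)/(5 + c))*(3 + 2)) = 8*(((2*c)/(5 + c))*5) = 8*((2*c/(5 + c))*5) = 8*(10*c/(5 + c)) = 80*c/(5 + c))
336290 - (-13*10)*t(7) = 336290 - (-13*10)*80*7/(5 + 7) = 336290 - (-130)*80*7/12 = 336290 - (-130)*80*7*(1/12) = 336290 - (-130)*140/3 = 336290 - 1*(-18200/3) = 336290 + 18200/3 = 1027070/3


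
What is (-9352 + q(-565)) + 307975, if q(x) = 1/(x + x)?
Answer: 337443989/1130 ≈ 2.9862e+5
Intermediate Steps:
q(x) = 1/(2*x)
(-9352 + q(-565)) + 307975 = (-9352 + (1/2)/(-565)) + 307975 = (-9352 + (1/2)*(-1/565)) + 307975 = (-9352 - 1/1130) + 307975 = -10567761/1130 + 307975 = 337443989/1130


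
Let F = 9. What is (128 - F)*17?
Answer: 2023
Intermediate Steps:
(128 - F)*17 = (128 - 1*9)*17 = (128 - 9)*17 = 119*17 = 2023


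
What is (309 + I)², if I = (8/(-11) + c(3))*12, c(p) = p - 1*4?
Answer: 10055241/121 ≈ 83101.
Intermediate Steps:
c(p) = -4 + p (c(p) = p - 4 = -4 + p)
I = -228/11 (I = (8/(-11) + (-4 + 3))*12 = (8*(-1/11) - 1)*12 = (-8/11 - 1)*12 = -19/11*12 = -228/11 ≈ -20.727)
(309 + I)² = (309 - 228/11)² = (3171/11)² = 10055241/121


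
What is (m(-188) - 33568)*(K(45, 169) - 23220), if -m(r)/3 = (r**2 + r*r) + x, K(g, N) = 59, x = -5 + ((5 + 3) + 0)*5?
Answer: 5691514657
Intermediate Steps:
x = 35 (x = -5 + (8 + 0)*5 = -5 + 8*5 = -5 + 40 = 35)
m(r) = -105 - 6*r**2 (m(r) = -3*((r**2 + r*r) + 35) = -3*((r**2 + r**2) + 35) = -3*(2*r**2 + 35) = -3*(35 + 2*r**2) = -105 - 6*r**2)
(m(-188) - 33568)*(K(45, 169) - 23220) = ((-105 - 6*(-188)**2) - 33568)*(59 - 23220) = ((-105 - 6*35344) - 33568)*(-23161) = ((-105 - 212064) - 33568)*(-23161) = (-212169 - 33568)*(-23161) = -245737*(-23161) = 5691514657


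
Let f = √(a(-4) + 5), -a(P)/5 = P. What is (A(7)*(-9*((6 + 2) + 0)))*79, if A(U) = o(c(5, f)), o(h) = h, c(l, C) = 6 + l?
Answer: -62568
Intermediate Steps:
a(P) = -5*P
f = 5 (f = √(-5*(-4) + 5) = √(20 + 5) = √25 = 5)
A(U) = 11 (A(U) = 6 + 5 = 11)
(A(7)*(-9*((6 + 2) + 0)))*79 = (11*(-9*((6 + 2) + 0)))*79 = (11*(-9*(8 + 0)))*79 = (11*(-9*8))*79 = (11*(-72))*79 = -792*79 = -62568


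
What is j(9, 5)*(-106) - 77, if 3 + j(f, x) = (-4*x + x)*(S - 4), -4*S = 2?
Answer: -6914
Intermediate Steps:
S = -½ (S = -¼*2 = -½ ≈ -0.50000)
j(f, x) = -3 + 27*x/2 (j(f, x) = -3 + (-4*x + x)*(-½ - 4) = -3 - 3*x*(-9/2) = -3 + 27*x/2)
j(9, 5)*(-106) - 77 = (-3 + (27/2)*5)*(-106) - 77 = (-3 + 135/2)*(-106) - 77 = (129/2)*(-106) - 77 = -6837 - 77 = -6914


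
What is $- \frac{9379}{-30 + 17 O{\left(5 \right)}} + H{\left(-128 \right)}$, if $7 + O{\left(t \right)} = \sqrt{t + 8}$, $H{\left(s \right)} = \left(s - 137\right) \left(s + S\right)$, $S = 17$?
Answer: $\frac{543927731}{18444} + \frac{159443 \sqrt{13}}{18444} \approx 29522.0$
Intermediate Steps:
$H{\left(s \right)} = \left(-137 + s\right) \left(17 + s\right)$ ($H{\left(s \right)} = \left(s - 137\right) \left(s + 17\right) = \left(-137 + s\right) \left(17 + s\right)$)
$O{\left(t \right)} = -7 + \sqrt{8 + t}$ ($O{\left(t \right)} = -7 + \sqrt{t + 8} = -7 + \sqrt{8 + t}$)
$- \frac{9379}{-30 + 17 O{\left(5 \right)}} + H{\left(-128 \right)} = - \frac{9379}{-30 + 17 \left(-7 + \sqrt{8 + 5}\right)} - \left(-13031 - 16384\right) = - \frac{9379}{-30 + 17 \left(-7 + \sqrt{13}\right)} + \left(-2329 + 16384 + 15360\right) = - \frac{9379}{-30 - \left(119 - 17 \sqrt{13}\right)} + 29415 = - \frac{9379}{-149 + 17 \sqrt{13}} + 29415 = 29415 - \frac{9379}{-149 + 17 \sqrt{13}}$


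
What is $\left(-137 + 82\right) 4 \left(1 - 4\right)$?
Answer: $660$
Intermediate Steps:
$\left(-137 + 82\right) 4 \left(1 - 4\right) = - 55 \cdot 4 \left(-3\right) = \left(-55\right) \left(-12\right) = 660$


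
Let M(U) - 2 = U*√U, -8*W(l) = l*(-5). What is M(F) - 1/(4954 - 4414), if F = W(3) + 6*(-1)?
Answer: 1079/540 - 33*I*√66/32 ≈ 1.9981 - 8.3779*I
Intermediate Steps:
W(l) = 5*l/8 (W(l) = -l*(-5)/8 = -(-5)*l/8 = 5*l/8)
F = -33/8 (F = (5/8)*3 + 6*(-1) = 15/8 - 6 = -33/8 ≈ -4.1250)
M(U) = 2 + U^(3/2) (M(U) = 2 + U*√U = 2 + U^(3/2))
M(F) - 1/(4954 - 4414) = (2 + (-33/8)^(3/2)) - 1/(4954 - 4414) = (2 - 33*I*√66/32) - 1/540 = 1079/540 - 33*I*√66/32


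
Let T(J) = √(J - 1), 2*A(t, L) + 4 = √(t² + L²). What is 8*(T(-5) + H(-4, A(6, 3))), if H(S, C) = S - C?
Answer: -16 - 12*√5 + 8*I*√6 ≈ -42.833 + 19.596*I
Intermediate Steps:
A(t, L) = -2 + √(L² + t²)/2 (A(t, L) = -2 + √(t² + L²)/2 = -2 + √(L² + t²)/2)
T(J) = √(-1 + J)
8*(T(-5) + H(-4, A(6, 3))) = 8*(√(-1 - 5) + (-4 - (-2 + √(3² + 6²)/2))) = 8*(√(-6) + (-4 - (-2 + √(9 + 36)/2))) = 8*(I*√6 + (-4 - (-2 + √45/2))) = 8*(I*√6 + (-4 - (-2 + (3*√5)/2))) = 8*(I*√6 + (-4 - (-2 + 3*√5/2))) = 8*(I*√6 + (-4 + (2 - 3*√5/2))) = 8*(I*√6 + (-2 - 3*√5/2)) = 8*(-2 - 3*√5/2 + I*√6) = -16 - 12*√5 + 8*I*√6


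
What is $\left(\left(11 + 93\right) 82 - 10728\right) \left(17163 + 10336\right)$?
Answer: $-60497800$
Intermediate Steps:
$\left(\left(11 + 93\right) 82 - 10728\right) \left(17163 + 10336\right) = \left(104 \cdot 82 - 10728\right) 27499 = \left(8528 - 10728\right) 27499 = \left(-2200\right) 27499 = -60497800$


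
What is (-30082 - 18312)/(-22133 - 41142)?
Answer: 48394/63275 ≈ 0.76482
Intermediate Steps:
(-30082 - 18312)/(-22133 - 41142) = -48394/(-63275) = -48394*(-1/63275) = 48394/63275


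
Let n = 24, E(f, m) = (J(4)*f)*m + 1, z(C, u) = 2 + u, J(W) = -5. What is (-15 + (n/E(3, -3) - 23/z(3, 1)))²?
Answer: 2334784/4761 ≈ 490.40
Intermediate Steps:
E(f, m) = 1 - 5*f*m (E(f, m) = (-5*f)*m + 1 = -5*f*m + 1 = 1 - 5*f*m)
(-15 + (n/E(3, -3) - 23/z(3, 1)))² = (-15 + (24/(1 - 5*3*(-3)) - 23/(2 + 1)))² = (-15 + (24/(1 + 45) - 23/3))² = (-15 + (24/46 - 23*⅓))² = (-15 + (24*(1/46) - 23/3))² = (-15 + (12/23 - 23/3))² = (-15 - 493/69)² = (-1528/69)² = 2334784/4761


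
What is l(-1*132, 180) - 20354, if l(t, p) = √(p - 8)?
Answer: -20354 + 2*√43 ≈ -20341.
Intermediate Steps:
l(t, p) = √(-8 + p)
l(-1*132, 180) - 20354 = √(-8 + 180) - 20354 = √172 - 20354 = 2*√43 - 20354 = -20354 + 2*√43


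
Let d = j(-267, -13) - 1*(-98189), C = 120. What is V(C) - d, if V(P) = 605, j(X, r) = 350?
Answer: -97934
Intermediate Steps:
d = 98539 (d = 350 - 1*(-98189) = 350 + 98189 = 98539)
V(C) - d = 605 - 1*98539 = 605 - 98539 = -97934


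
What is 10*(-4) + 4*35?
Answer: 100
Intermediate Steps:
10*(-4) + 4*35 = -40 + 140 = 100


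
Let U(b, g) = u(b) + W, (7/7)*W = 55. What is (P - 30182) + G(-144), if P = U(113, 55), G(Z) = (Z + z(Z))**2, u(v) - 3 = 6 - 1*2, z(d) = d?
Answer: 52824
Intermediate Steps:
W = 55
u(v) = 7 (u(v) = 3 + (6 - 1*2) = 3 + (6 - 2) = 3 + 4 = 7)
G(Z) = 4*Z**2 (G(Z) = (Z + Z)**2 = (2*Z)**2 = 4*Z**2)
U(b, g) = 62 (U(b, g) = 7 + 55 = 62)
P = 62
(P - 30182) + G(-144) = (62 - 30182) + 4*(-144)**2 = -30120 + 4*20736 = -30120 + 82944 = 52824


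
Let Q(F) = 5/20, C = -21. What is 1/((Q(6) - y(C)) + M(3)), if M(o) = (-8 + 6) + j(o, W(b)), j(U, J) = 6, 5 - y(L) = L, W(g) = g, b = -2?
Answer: -4/87 ≈ -0.045977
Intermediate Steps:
y(L) = 5 - L
Q(F) = 1/4 (Q(F) = 5*(1/20) = 1/4)
M(o) = 4 (M(o) = (-8 + 6) + 6 = -2 + 6 = 4)
1/((Q(6) - y(C)) + M(3)) = 1/((1/4 - (5 - 1*(-21))) + 4) = 1/((1/4 - (5 + 21)) + 4) = 1/((1/4 - 1*26) + 4) = 1/((1/4 - 26) + 4) = 1/(-103/4 + 4) = 1/(-87/4) = -4/87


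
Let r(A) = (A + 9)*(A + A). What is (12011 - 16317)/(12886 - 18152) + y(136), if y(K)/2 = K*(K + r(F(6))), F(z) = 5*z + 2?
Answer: 1976647913/2633 ≈ 7.5072e+5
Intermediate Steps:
F(z) = 2 + 5*z
r(A) = 2*A*(9 + A) (r(A) = (9 + A)*(2*A) = 2*A*(9 + A))
y(K) = 2*K*(2624 + K) (y(K) = 2*(K*(K + 2*(2 + 5*6)*(9 + (2 + 5*6)))) = 2*(K*(K + 2*(2 + 30)*(9 + (2 + 30)))) = 2*(K*(K + 2*32*(9 + 32))) = 2*(K*(K + 2*32*41)) = 2*(K*(K + 2624)) = 2*(K*(2624 + K)) = 2*K*(2624 + K))
(12011 - 16317)/(12886 - 18152) + y(136) = (12011 - 16317)/(12886 - 18152) + 2*136*(2624 + 136) = -4306/(-5266) + 2*136*2760 = -4306*(-1/5266) + 750720 = 2153/2633 + 750720 = 1976647913/2633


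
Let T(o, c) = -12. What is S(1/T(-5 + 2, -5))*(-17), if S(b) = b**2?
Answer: -17/144 ≈ -0.11806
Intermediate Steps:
S(1/T(-5 + 2, -5))*(-17) = (1/(-12))**2*(-17) = (-1/12)**2*(-17) = (1/144)*(-17) = -17/144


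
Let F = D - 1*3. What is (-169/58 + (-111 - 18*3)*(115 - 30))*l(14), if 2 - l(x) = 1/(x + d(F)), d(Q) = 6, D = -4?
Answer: -31731141/1160 ≈ -27354.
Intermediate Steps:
F = -7 (F = -4 - 1*3 = -4 - 3 = -7)
l(x) = 2 - 1/(6 + x) (l(x) = 2 - 1/(x + 6) = 2 - 1/(6 + x))
(-169/58 + (-111 - 18*3)*(115 - 30))*l(14) = (-169/58 + (-111 - 18*3)*(115 - 30))*((11 + 2*14)/(6 + 14)) = (-169*1/58 + (-111 - 54)*85)*((11 + 28)/20) = (-169/58 - 165*85)*((1/20)*39) = (-169/58 - 14025)*(39/20) = -813619/58*39/20 = -31731141/1160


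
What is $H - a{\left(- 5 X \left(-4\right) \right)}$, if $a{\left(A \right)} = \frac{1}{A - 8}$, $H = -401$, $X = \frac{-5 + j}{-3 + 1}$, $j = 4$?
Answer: $- \frac{803}{2} \approx -401.5$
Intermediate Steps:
$X = \frac{1}{2}$ ($X = \frac{-5 + 4}{-3 + 1} = - \frac{1}{-2} = \left(-1\right) \left(- \frac{1}{2}\right) = \frac{1}{2} \approx 0.5$)
$a{\left(A \right)} = \frac{1}{-8 + A}$
$H - a{\left(- 5 X \left(-4\right) \right)} = -401 - \frac{1}{-8 + \left(-5\right) \frac{1}{2} \left(-4\right)} = -401 - \frac{1}{-8 - -10} = -401 - \frac{1}{-8 + 10} = -401 - \frac{1}{2} = - \frac{803}{2}$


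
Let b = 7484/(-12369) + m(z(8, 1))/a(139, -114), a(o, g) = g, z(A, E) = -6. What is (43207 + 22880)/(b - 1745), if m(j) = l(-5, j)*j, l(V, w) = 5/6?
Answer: -1634860206/43181693 ≈ -37.860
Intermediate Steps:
l(V, w) = 5/6 (l(V, w) = 5*(1/6) = 5/6)
m(j) = 5*j/6
b = -13883/24738 (b = 7484/(-12369) + ((5/6)*(-6))/(-114) = 7484*(-1/12369) - 5*(-1/114) = -7484/12369 + 5/114 = -13883/24738 ≈ -0.56120)
(43207 + 22880)/(b - 1745) = (43207 + 22880)/(-13883/24738 - 1745) = 66087/(-43181693/24738) = 66087*(-24738/43181693) = -1634860206/43181693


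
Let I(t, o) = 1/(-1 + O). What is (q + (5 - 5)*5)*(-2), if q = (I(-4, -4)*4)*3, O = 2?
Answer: -24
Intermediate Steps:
I(t, o) = 1 (I(t, o) = 1/(-1 + 2) = 1/1 = 1)
q = 12 (q = (1*4)*3 = 4*3 = 12)
(q + (5 - 5)*5)*(-2) = (12 + (5 - 5)*5)*(-2) = (12 + 0*5)*(-2) = (12 + 0)*(-2) = 12*(-2) = -24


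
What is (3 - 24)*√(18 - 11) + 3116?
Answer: 3116 - 21*√7 ≈ 3060.4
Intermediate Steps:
(3 - 24)*√(18 - 11) + 3116 = -21*√7 + 3116 = 3116 - 21*√7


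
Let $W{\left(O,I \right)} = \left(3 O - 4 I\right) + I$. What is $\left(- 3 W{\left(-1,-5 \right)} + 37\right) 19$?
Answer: $19$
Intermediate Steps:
$W{\left(O,I \right)} = - 3 I + 3 O$ ($W{\left(O,I \right)} = \left(- 4 I + 3 O\right) + I = - 3 I + 3 O$)
$\left(- 3 W{\left(-1,-5 \right)} + 37\right) 19 = \left(- 3 \left(\left(-3\right) \left(-5\right) + 3 \left(-1\right)\right) + 37\right) 19 = \left(- 3 \left(15 - 3\right) + 37\right) 19 = \left(\left(-3\right) 12 + 37\right) 19 = \left(-36 + 37\right) 19 = 1 \cdot 19 = 19$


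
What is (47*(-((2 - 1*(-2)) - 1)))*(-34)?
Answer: 4794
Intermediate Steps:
(47*(-((2 - 1*(-2)) - 1)))*(-34) = (47*(-((2 + 2) - 1)))*(-34) = (47*(-(4 - 1)))*(-34) = (47*(-1*3))*(-34) = (47*(-3))*(-34) = -141*(-34) = 4794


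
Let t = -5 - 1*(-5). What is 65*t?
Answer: 0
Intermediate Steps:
t = 0 (t = -5 + 5 = 0)
65*t = 65*0 = 0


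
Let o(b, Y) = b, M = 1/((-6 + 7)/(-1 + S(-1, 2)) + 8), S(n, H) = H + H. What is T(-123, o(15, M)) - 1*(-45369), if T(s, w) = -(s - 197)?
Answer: 45689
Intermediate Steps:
S(n, H) = 2*H
M = 3/25 (M = 1/((-6 + 7)/(-1 + 2*2) + 8) = 1/(1/(-1 + 4) + 8) = 1/(1/3 + 8) = 1/(25/3) = 3/25 ≈ 0.12000)
T(s, w) = 197 - s (T(s, w) = -(-197 + s) = 197 - s)
T(-123, o(15, M)) - 1*(-45369) = (197 - 1*(-123)) - 1*(-45369) = (197 + 123) + 45369 = 320 + 45369 = 45689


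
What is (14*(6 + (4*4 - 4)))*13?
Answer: 3276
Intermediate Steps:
(14*(6 + (4*4 - 4)))*13 = (14*(6 + (16 - 4)))*13 = (14*(6 + 12))*13 = (14*18)*13 = 252*13 = 3276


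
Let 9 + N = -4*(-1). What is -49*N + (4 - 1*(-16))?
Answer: 265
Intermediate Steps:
N = -5 (N = -9 - 4*(-1) = -9 + 4 = -5)
-49*N + (4 - 1*(-16)) = -49*(-5) + (4 - 1*(-16)) = 245 + (4 + 16) = 245 + 20 = 265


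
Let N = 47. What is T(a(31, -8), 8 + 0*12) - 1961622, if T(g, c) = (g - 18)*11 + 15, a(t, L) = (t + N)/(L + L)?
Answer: -15694869/8 ≈ -1.9619e+6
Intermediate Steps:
a(t, L) = (47 + t)/(2*L) (a(t, L) = (t + 47)/(L + L) = (47 + t)/((2*L)) = (47 + t)*(1/(2*L)) = (47 + t)/(2*L))
T(g, c) = -183 + 11*g (T(g, c) = (-18 + g)*11 + 15 = (-198 + 11*g) + 15 = -183 + 11*g)
T(a(31, -8), 8 + 0*12) - 1961622 = (-183 + 11*((1/2)*(47 + 31)/(-8))) - 1961622 = (-183 + 11*((1/2)*(-1/8)*78)) - 1961622 = (-183 + 11*(-39/8)) - 1961622 = (-183 - 429/8) - 1961622 = -1893/8 - 1961622 = -15694869/8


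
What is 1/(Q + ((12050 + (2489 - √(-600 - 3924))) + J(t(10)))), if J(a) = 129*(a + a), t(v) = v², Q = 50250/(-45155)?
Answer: 3289916166229/132708636073088245 + 163117922*I*√1131/132708636073088245 ≈ 2.4791e-5 + 4.1337e-8*I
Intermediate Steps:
Q = -10050/9031 (Q = 50250*(-1/45155) = -10050/9031 ≈ -1.1128)
J(a) = 258*a (J(a) = 129*(2*a) = 258*a)
1/(Q + ((12050 + (2489 - √(-600 - 3924))) + J(t(10)))) = 1/(-10050/9031 + ((12050 + (2489 - √(-600 - 3924))) + 258*10²)) = 1/(-10050/9031 + ((12050 + (2489 - √(-4524))) + 258*100)) = 1/(-10050/9031 + ((12050 + (2489 - 2*I*√1131)) + 25800)) = 1/(-10050/9031 + ((14539 - 2*I*√1131) + 25800)) = 1/(-10050/9031 + (40339 - 2*I*√1131)) = 1/(364291459/9031 - 2*I*√1131)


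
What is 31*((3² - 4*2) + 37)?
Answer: 1178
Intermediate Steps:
31*((3² - 4*2) + 37) = 31*((9 - 8) + 37) = 31*(1 + 37) = 31*38 = 1178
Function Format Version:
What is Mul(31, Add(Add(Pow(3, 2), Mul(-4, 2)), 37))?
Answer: 1178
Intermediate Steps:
Mul(31, Add(Add(Pow(3, 2), Mul(-4, 2)), 37)) = Mul(31, Add(Add(9, -8), 37)) = Mul(31, Add(1, 37)) = Mul(31, 38) = 1178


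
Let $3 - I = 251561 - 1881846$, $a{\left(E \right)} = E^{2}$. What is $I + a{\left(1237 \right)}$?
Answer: $3160457$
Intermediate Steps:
$I = 1630288$ ($I = 3 - \left(251561 - 1881846\right) = 3 - -1630285 = 3 + 1630285 = 1630288$)
$I + a{\left(1237 \right)} = 1630288 + 1237^{2} = 1630288 + 1530169 = 3160457$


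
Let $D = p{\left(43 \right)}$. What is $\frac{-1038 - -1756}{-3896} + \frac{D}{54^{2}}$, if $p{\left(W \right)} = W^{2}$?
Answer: $\frac{159688}{355023} \approx 0.4498$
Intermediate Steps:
$D = 1849$ ($D = 43^{2} = 1849$)
$\frac{-1038 - -1756}{-3896} + \frac{D}{54^{2}} = \frac{-1038 - -1756}{-3896} + \frac{1849}{54^{2}} = \left(-1038 + 1756\right) \left(- \frac{1}{3896}\right) + \frac{1849}{2916} = 718 \left(- \frac{1}{3896}\right) + 1849 \cdot \frac{1}{2916} = - \frac{359}{1948} + \frac{1849}{2916} = \frac{159688}{355023}$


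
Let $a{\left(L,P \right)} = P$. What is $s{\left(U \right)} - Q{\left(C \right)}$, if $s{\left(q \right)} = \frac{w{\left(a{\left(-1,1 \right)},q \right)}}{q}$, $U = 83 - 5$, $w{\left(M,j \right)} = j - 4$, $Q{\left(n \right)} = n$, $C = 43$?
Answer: $- \frac{1640}{39} \approx -42.051$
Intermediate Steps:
$w{\left(M,j \right)} = -4 + j$
$U = 78$ ($U = 83 - 5 = 78$)
$s{\left(q \right)} = \frac{-4 + q}{q}$
$s{\left(U \right)} - Q{\left(C \right)} = \frac{-4 + 78}{78} - 43 = \frac{1}{78} \cdot 74 - 43 = \frac{37}{39} - 43 = - \frac{1640}{39}$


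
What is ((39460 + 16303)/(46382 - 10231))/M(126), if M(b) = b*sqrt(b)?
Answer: 55763*sqrt(14)/191311092 ≈ 0.0010906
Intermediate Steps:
M(b) = b**(3/2)
((39460 + 16303)/(46382 - 10231))/M(126) = ((39460 + 16303)/(46382 - 10231))/(126**(3/2)) = (55763/36151)/((378*sqrt(14))) = (55763*(1/36151))*(sqrt(14)/5292) = 55763*(sqrt(14)/5292)/36151 = 55763*sqrt(14)/191311092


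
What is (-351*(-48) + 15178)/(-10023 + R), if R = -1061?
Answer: -16013/5542 ≈ -2.8894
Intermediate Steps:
(-351*(-48) + 15178)/(-10023 + R) = (-351*(-48) + 15178)/(-10023 - 1061) = (16848 + 15178)/(-11084) = 32026*(-1/11084) = -16013/5542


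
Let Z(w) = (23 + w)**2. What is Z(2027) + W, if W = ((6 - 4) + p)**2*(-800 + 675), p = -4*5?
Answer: 4162000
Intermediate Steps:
p = -20
W = -40500 (W = ((6 - 4) - 20)**2*(-800 + 675) = (2 - 20)**2*(-125) = (-18)**2*(-125) = 324*(-125) = -40500)
Z(2027) + W = (23 + 2027)**2 - 40500 = 2050**2 - 40500 = 4202500 - 40500 = 4162000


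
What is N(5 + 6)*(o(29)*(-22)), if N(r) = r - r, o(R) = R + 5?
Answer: 0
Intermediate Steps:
o(R) = 5 + R
N(r) = 0
N(5 + 6)*(o(29)*(-22)) = 0*((5 + 29)*(-22)) = 0*(34*(-22)) = 0*(-748) = 0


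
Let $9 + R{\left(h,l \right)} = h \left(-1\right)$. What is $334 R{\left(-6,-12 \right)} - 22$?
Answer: $-1024$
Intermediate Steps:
$R{\left(h,l \right)} = -9 - h$ ($R{\left(h,l \right)} = -9 + h \left(-1\right) = -9 - h$)
$334 R{\left(-6,-12 \right)} - 22 = 334 \left(-9 - -6\right) - 22 = 334 \left(-9 + 6\right) - 22 = 334 \left(-3\right) - 22 = -1002 - 22 = -1024$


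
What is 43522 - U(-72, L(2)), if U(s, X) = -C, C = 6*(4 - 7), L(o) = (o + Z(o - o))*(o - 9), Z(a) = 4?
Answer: 43504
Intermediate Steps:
L(o) = (-9 + o)*(4 + o) (L(o) = (o + 4)*(o - 9) = (4 + o)*(-9 + o) = (-9 + o)*(4 + o))
C = -18 (C = 6*(-3) = -18)
U(s, X) = 18 (U(s, X) = -1*(-18) = 18)
43522 - U(-72, L(2)) = 43522 - 1*18 = 43522 - 18 = 43504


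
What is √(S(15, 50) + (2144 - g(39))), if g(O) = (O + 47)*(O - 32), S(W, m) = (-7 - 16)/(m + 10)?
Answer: √1387455/30 ≈ 39.263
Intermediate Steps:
S(W, m) = -23/(10 + m)
g(O) = (-32 + O)*(47 + O) (g(O) = (47 + O)*(-32 + O) = (-32 + O)*(47 + O))
√(S(15, 50) + (2144 - g(39))) = √(-23/(10 + 50) + (2144 - (-1504 + 39² + 15*39))) = √(-23/60 + (2144 - (-1504 + 1521 + 585))) = √(-23*1/60 + (2144 - 1*602)) = √(-23/60 + (2144 - 602)) = √(-23/60 + 1542) = √(92497/60) = √1387455/30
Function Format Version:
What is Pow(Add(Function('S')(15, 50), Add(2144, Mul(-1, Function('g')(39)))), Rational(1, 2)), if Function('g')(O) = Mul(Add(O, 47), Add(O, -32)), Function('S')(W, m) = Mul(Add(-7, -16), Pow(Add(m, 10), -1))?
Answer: Mul(Rational(1, 30), Pow(1387455, Rational(1, 2))) ≈ 39.263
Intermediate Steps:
Function('S')(W, m) = Mul(-23, Pow(Add(10, m), -1))
Function('g')(O) = Mul(Add(-32, O), Add(47, O)) (Function('g')(O) = Mul(Add(47, O), Add(-32, O)) = Mul(Add(-32, O), Add(47, O)))
Pow(Add(Function('S')(15, 50), Add(2144, Mul(-1, Function('g')(39)))), Rational(1, 2)) = Pow(Add(Mul(-23, Pow(Add(10, 50), -1)), Add(2144, Mul(-1, Add(-1504, Pow(39, 2), Mul(15, 39))))), Rational(1, 2)) = Pow(Add(Mul(-23, Pow(60, -1)), Add(2144, Mul(-1, Add(-1504, 1521, 585)))), Rational(1, 2)) = Pow(Add(Mul(-23, Rational(1, 60)), Add(2144, Mul(-1, 602))), Rational(1, 2)) = Pow(Add(Rational(-23, 60), Add(2144, -602)), Rational(1, 2)) = Pow(Add(Rational(-23, 60), 1542), Rational(1, 2)) = Pow(Rational(92497, 60), Rational(1, 2)) = Mul(Rational(1, 30), Pow(1387455, Rational(1, 2)))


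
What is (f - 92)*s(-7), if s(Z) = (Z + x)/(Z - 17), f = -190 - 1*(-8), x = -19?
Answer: -1781/6 ≈ -296.83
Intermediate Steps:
f = -182 (f = -190 + 8 = -182)
s(Z) = (-19 + Z)/(-17 + Z) (s(Z) = (Z - 19)/(Z - 17) = (-19 + Z)/(-17 + Z))
(f - 92)*s(-7) = (-182 - 92)*((-19 - 7)/(-17 - 7)) = -274*(-26)/(-24) = -(-137)*(-26)/12 = -274*13/12 = -1781/6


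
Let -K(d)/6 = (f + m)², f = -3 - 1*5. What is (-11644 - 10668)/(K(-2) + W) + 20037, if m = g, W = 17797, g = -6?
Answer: 333012665/16621 ≈ 20036.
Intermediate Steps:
m = -6
f = -8 (f = -3 - 5 = -8)
K(d) = -1176 (K(d) = -6*(-8 - 6)² = -6*(-14)² = -6*196 = -1176)
(-11644 - 10668)/(K(-2) + W) + 20037 = (-11644 - 10668)/(-1176 + 17797) + 20037 = -22312/16621 + 20037 = 333012665/16621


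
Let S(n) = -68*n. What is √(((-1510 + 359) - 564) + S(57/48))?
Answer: I*√7183/2 ≈ 42.376*I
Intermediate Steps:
√(((-1510 + 359) - 564) + S(57/48)) = √(((-1510 + 359) - 564) - 3876/48) = √((-1151 - 564) - 3876/48) = √(-1715 - 68*19/16) = √(-1715 - 323/4) = √(-7183/4) = I*√7183/2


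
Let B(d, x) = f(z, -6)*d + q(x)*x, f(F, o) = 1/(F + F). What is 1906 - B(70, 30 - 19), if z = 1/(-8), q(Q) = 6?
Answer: 2120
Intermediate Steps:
z = -1/8 ≈ -0.12500
f(F, o) = 1/(2*F)
B(d, x) = -4*d + 6*x (B(d, x) = (1/(2*(-1/8)))*d + 6*x = ((1/2)*(-8))*d + 6*x = -4*d + 6*x)
1906 - B(70, 30 - 19) = 1906 - (-4*70 + 6*(30 - 19)) = 1906 - (-280 + 6*11) = 1906 - (-280 + 66) = 1906 - 1*(-214) = 1906 + 214 = 2120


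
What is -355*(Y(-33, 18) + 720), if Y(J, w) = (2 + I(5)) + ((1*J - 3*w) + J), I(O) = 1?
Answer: -214065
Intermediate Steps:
Y(J, w) = 3 - 3*w + 2*J (Y(J, w) = (2 + 1) + ((1*J - 3*w) + J) = 3 + ((J - 3*w) + J) = 3 + (-3*w + 2*J) = 3 - 3*w + 2*J)
-355*(Y(-33, 18) + 720) = -355*((3 - 3*18 + 2*(-33)) + 720) = -355*((3 - 54 - 66) + 720) = -355*(-117 + 720) = -355*603 = -214065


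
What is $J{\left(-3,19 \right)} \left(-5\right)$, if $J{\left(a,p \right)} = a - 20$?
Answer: $115$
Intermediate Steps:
$J{\left(a,p \right)} = -20 + a$
$J{\left(-3,19 \right)} \left(-5\right) = \left(-20 - 3\right) \left(-5\right) = \left(-23\right) \left(-5\right) = 115$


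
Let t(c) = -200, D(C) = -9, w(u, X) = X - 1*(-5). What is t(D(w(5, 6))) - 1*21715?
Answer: -21915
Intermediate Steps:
w(u, X) = 5 + X (w(u, X) = X + 5 = 5 + X)
t(D(w(5, 6))) - 1*21715 = -200 - 1*21715 = -200 - 21715 = -21915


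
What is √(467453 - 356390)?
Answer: √111063 ≈ 333.26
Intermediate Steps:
√(467453 - 356390) = √111063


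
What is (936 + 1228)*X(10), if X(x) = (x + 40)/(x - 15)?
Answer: -21640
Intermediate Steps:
X(x) = (40 + x)/(-15 + x)
(936 + 1228)*X(10) = (936 + 1228)*((40 + 10)/(-15 + 10)) = 2164*(50/(-5)) = 2164*(-1/5*50) = 2164*(-10) = -21640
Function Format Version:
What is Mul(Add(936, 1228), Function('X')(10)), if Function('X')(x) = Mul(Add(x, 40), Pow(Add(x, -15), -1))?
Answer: -21640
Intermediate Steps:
Function('X')(x) = Mul(Pow(Add(-15, x), -1), Add(40, x)) (Function('X')(x) = Mul(Add(40, x), Pow(Add(-15, x), -1)) = Mul(Pow(Add(-15, x), -1), Add(40, x)))
Mul(Add(936, 1228), Function('X')(10)) = Mul(Add(936, 1228), Mul(Pow(Add(-15, 10), -1), Add(40, 10))) = Mul(2164, Mul(Pow(-5, -1), 50)) = Mul(2164, Mul(Rational(-1, 5), 50)) = Mul(2164, -10) = -21640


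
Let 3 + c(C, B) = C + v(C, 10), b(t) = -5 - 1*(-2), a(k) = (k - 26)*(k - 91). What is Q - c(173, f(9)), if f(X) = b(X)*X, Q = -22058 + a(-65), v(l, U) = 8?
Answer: -8040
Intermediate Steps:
a(k) = (-91 + k)*(-26 + k) (a(k) = (-26 + k)*(-91 + k) = (-91 + k)*(-26 + k))
b(t) = -3 (b(t) = -5 + 2 = -3)
Q = -7862 (Q = -22058 + (2366 + (-65)² - 117*(-65)) = -22058 + (2366 + 4225 + 7605) = -22058 + 14196 = -7862)
f(X) = -3*X
c(C, B) = 5 + C (c(C, B) = -3 + (C + 8) = -3 + (8 + C) = 5 + C)
Q - c(173, f(9)) = -7862 - (5 + 173) = -7862 - 1*178 = -7862 - 178 = -8040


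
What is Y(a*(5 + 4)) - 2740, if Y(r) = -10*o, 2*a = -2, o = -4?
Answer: -2700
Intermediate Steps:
a = -1 (a = (½)*(-2) = -1)
Y(r) = 40 (Y(r) = -10*(-4) = 40)
Y(a*(5 + 4)) - 2740 = 40 - 2740 = -2700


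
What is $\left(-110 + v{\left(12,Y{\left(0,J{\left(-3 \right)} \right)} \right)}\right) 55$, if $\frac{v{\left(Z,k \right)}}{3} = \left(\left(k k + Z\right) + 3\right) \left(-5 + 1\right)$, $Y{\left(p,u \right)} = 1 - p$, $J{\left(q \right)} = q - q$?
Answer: $-16610$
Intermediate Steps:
$J{\left(q \right)} = 0$
$v{\left(Z,k \right)} = -36 - 12 Z - 12 k^{2}$ ($v{\left(Z,k \right)} = 3 \left(\left(k k + Z\right) + 3\right) \left(-5 + 1\right) = 3 \left(\left(k^{2} + Z\right) + 3\right) \left(-4\right) = 3 \left(\left(Z + k^{2}\right) + 3\right) \left(-4\right) = 3 \left(3 + Z + k^{2}\right) \left(-4\right) = 3 \left(-12 - 4 Z - 4 k^{2}\right) = -36 - 12 Z - 12 k^{2}$)
$\left(-110 + v{\left(12,Y{\left(0,J{\left(-3 \right)} \right)} \right)}\right) 55 = \left(-110 - \left(180 + 12 \left(1 - 0\right)^{2}\right)\right) 55 = \left(-110 - \left(180 + 12 \left(1 + 0\right)^{2}\right)\right) 55 = \left(-110 - \left(180 + 12\right)\right) 55 = \left(-110 - 192\right) 55 = \left(-302\right) 55 = -16610$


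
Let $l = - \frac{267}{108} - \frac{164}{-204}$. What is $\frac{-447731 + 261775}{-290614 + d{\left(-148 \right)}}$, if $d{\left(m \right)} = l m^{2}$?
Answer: $\frac{14225634}{25027469} \approx 0.5684$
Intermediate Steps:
$l = - \frac{1021}{612}$ ($l = \left(-267\right) \frac{1}{108} - - \frac{41}{51} = - \frac{89}{36} + \frac{41}{51} = - \frac{1021}{612} \approx -1.6683$)
$d{\left(m \right)} = - \frac{1021 m^{2}}{612}$
$\frac{-447731 + 261775}{-290614 + d{\left(-148 \right)}} = \frac{-447731 + 261775}{-290614 - \frac{1021 \left(-148\right)^{2}}{612}} = - \frac{185956}{-290614 - \frac{5590996}{153}} = - \frac{185956}{- \frac{50054938}{153}} = \left(-185956\right) \left(- \frac{153}{50054938}\right) = \frac{14225634}{25027469}$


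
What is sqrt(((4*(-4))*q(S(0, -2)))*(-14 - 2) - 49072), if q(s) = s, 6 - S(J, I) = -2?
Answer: 4*I*sqrt(2939) ≈ 216.85*I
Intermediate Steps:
S(J, I) = 8 (S(J, I) = 6 - 1*(-2) = 6 + 2 = 8)
sqrt(((4*(-4))*q(S(0, -2)))*(-14 - 2) - 49072) = sqrt(((4*(-4))*8)*(-14 - 2) - 49072) = sqrt(-16*8*(-16) - 49072) = sqrt(-128*(-16) - 49072) = sqrt(2048 - 49072) = sqrt(-47024) = 4*I*sqrt(2939)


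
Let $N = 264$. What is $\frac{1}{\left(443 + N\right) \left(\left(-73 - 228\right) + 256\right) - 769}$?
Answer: $- \frac{1}{32584} \approx -3.069 \cdot 10^{-5}$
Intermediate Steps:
$\frac{1}{\left(443 + N\right) \left(\left(-73 - 228\right) + 256\right) - 769} = \frac{1}{\left(443 + 264\right) \left(\left(-73 - 228\right) + 256\right) - 769} = \frac{1}{707 \left(\left(-73 - 228\right) + 256\right) - 769} = \frac{1}{707 \left(-301 + 256\right) - 769} = \frac{1}{707 \left(-45\right) - 769} = \frac{1}{-31815 - 769} = \frac{1}{-32584} = - \frac{1}{32584}$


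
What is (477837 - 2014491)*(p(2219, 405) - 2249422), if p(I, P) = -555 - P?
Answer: 3458058501828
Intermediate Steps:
(477837 - 2014491)*(p(2219, 405) - 2249422) = (477837 - 2014491)*((-555 - 1*405) - 2249422) = -1536654*((-555 - 405) - 2249422) = -1536654*(-960 - 2249422) = -1536654*(-2250382) = 3458058501828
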